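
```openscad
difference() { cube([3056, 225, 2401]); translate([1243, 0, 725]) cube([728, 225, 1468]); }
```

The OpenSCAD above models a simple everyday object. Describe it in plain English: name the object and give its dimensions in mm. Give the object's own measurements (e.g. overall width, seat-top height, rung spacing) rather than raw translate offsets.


A wall 3056 mm long (x), 225 mm thick (y), 2401 mm tall, with a rectangular window opening cut through it. The opening is 728 mm wide and 1468 mm tall; its sill is at z = 725 mm and its near (−x) edge is 1243 mm from the wall's −x end. The opening passes through the full wall thickness.


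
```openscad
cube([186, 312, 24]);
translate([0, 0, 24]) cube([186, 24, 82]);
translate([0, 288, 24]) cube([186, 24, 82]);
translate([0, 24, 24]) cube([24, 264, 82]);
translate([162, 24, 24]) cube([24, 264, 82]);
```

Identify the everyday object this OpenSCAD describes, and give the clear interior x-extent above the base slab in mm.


An open box. The internal width is 138 mm.

A 186×312 base slab with four walls standing on it — an open box. The base is 186 mm wide and the walls are 24 mm thick, so the internal width is 186 − 2 × 24 = 138 mm.


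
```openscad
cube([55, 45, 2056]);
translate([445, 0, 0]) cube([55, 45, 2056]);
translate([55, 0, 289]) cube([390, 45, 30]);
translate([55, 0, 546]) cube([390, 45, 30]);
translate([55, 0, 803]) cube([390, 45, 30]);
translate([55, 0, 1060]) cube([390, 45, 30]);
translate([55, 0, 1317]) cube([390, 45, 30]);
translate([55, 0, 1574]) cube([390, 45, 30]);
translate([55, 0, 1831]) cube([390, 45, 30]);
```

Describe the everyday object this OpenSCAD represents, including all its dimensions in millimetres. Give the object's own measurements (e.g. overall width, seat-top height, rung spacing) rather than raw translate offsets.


A straight ladder. Two 55×45 mm vertical rails, 2056 mm tall, stand 500 mm apart (outside-to-outside) with their front faces coplanar on the −y side. 7 rungs, each 45 mm deep and 30 mm tall, span between the inner faces of the rails, front faces flush with the rails. The lowest rung's underside is at z = 289 mm and rungs are spaced 257 mm apart (underside to underside).


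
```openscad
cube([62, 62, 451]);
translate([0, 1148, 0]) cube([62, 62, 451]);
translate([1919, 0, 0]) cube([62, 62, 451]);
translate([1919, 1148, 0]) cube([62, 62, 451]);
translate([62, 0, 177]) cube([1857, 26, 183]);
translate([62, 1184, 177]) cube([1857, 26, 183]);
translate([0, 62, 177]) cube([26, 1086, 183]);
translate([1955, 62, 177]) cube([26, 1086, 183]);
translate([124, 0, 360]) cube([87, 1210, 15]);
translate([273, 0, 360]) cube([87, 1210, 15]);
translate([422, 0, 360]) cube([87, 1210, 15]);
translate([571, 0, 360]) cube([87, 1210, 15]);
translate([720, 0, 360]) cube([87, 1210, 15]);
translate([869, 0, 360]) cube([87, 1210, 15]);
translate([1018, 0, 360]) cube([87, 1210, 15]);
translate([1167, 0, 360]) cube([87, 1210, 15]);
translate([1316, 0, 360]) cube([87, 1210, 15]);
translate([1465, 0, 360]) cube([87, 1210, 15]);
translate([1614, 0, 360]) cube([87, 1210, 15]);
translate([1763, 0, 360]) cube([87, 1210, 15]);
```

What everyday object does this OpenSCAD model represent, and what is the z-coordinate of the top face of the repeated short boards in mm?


A bed frame. The slat-top height is 375 mm.

Four posts, four rails, and a row of slats — a bed frame. Slats sit on the rails at z = 177 + 183 = 360; with slat thickness 15, the top is 375 mm.


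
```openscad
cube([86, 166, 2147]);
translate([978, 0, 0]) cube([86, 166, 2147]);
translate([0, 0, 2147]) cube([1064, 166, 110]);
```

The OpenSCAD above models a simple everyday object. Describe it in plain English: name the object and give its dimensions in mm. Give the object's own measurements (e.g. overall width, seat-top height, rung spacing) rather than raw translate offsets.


A door frame. The clear opening is 892 mm wide and 2147 mm high. Two 86 mm wide jambs, 166 mm deep, stand either side of the opening from the floor to the top of the opening. A 110 mm thick head sits across the top of both jambs, spanning the full outside width of the frame.


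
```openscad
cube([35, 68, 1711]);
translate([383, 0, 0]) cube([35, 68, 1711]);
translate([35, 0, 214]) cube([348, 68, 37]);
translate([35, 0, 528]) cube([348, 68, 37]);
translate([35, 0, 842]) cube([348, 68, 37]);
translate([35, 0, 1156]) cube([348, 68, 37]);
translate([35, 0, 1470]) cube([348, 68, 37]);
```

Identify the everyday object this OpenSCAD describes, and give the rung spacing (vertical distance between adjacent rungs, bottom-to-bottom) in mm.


A ladder. The rung spacing is 314 mm.

Two tall 35×68 posts with 5 short bars between them — a ladder. Adjacent rungs sit at z = 214 and z = 528, so the spacing is 528 − 214 = 314 mm.


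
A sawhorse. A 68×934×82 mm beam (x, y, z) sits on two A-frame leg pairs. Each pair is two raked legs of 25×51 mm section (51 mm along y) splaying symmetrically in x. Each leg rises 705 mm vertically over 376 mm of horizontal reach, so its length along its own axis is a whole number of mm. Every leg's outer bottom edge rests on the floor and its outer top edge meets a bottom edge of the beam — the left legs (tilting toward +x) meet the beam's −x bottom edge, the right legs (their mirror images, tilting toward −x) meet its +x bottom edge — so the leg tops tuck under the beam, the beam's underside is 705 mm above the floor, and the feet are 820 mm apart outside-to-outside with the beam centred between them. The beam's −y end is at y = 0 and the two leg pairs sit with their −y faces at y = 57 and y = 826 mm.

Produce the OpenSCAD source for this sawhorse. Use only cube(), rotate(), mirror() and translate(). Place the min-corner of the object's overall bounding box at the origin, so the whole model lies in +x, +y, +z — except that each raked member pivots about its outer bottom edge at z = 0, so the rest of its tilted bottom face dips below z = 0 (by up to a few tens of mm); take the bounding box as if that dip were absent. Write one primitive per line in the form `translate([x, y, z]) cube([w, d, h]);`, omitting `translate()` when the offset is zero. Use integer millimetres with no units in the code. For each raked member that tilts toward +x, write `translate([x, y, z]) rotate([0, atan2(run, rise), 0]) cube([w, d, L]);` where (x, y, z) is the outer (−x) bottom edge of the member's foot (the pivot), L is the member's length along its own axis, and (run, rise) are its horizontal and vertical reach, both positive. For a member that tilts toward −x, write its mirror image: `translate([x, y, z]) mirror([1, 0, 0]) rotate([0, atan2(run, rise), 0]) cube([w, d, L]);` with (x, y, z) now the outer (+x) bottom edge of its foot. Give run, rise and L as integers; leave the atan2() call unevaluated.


translate([376, 0, 705]) cube([68, 934, 82]);
translate([0, 57, 0]) rotate([0, atan2(376, 705), 0]) cube([25, 51, 799]);
translate([820, 57, 0]) mirror([1, 0, 0]) rotate([0, atan2(376, 705), 0]) cube([25, 51, 799]);
translate([0, 826, 0]) rotate([0, atan2(376, 705), 0]) cube([25, 51, 799]);
translate([820, 826, 0]) mirror([1, 0, 0]) rotate([0, atan2(376, 705), 0]) cube([25, 51, 799]);


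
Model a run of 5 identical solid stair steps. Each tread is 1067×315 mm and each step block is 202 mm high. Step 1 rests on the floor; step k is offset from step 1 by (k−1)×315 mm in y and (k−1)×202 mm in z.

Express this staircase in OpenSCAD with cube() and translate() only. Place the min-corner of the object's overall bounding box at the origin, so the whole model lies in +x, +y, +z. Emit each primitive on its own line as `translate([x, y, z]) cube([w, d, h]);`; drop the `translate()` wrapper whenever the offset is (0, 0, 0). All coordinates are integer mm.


cube([1067, 315, 202]);
translate([0, 315, 202]) cube([1067, 315, 202]);
translate([0, 630, 404]) cube([1067, 315, 202]);
translate([0, 945, 606]) cube([1067, 315, 202]);
translate([0, 1260, 808]) cube([1067, 315, 202]);


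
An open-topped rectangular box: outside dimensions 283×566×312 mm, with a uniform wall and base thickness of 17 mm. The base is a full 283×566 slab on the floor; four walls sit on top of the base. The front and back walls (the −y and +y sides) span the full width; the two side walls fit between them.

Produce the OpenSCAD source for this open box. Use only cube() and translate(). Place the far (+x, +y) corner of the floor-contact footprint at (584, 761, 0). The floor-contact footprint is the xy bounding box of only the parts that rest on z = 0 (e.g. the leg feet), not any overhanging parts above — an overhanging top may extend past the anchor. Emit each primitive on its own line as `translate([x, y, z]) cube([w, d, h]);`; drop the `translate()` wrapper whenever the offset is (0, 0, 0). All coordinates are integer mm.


translate([301, 195, 0]) cube([283, 566, 17]);
translate([301, 195, 17]) cube([283, 17, 295]);
translate([301, 744, 17]) cube([283, 17, 295]);
translate([301, 212, 17]) cube([17, 532, 295]);
translate([567, 212, 17]) cube([17, 532, 295]);


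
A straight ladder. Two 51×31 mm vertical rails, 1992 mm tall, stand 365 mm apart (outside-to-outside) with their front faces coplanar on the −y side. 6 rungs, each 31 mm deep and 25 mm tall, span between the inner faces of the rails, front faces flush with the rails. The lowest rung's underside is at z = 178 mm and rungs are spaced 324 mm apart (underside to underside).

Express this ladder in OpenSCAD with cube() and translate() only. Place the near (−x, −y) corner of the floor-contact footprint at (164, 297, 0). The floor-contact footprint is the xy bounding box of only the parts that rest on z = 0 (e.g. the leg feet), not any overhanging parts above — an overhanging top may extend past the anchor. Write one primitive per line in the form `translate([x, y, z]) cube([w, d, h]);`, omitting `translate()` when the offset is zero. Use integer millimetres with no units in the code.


translate([164, 297, 0]) cube([51, 31, 1992]);
translate([478, 297, 0]) cube([51, 31, 1992]);
translate([215, 297, 178]) cube([263, 31, 25]);
translate([215, 297, 502]) cube([263, 31, 25]);
translate([215, 297, 826]) cube([263, 31, 25]);
translate([215, 297, 1150]) cube([263, 31, 25]);
translate([215, 297, 1474]) cube([263, 31, 25]);
translate([215, 297, 1798]) cube([263, 31, 25]);


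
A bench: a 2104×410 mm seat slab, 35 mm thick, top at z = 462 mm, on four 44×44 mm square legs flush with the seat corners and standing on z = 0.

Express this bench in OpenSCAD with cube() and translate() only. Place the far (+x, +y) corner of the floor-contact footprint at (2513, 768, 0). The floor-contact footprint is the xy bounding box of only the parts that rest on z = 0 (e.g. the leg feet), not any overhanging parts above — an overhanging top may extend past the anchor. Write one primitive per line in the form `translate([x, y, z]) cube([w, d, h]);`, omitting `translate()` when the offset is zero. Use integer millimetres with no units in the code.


// leg_h = 462 − 35 = 427
translate([409, 358, 427]) cube([2104, 410, 35]);
translate([409, 358, 0]) cube([44, 44, 427]);
translate([409, 724, 0]) cube([44, 44, 427]);
translate([2469, 358, 0]) cube([44, 44, 427]);
translate([2469, 724, 0]) cube([44, 44, 427]);


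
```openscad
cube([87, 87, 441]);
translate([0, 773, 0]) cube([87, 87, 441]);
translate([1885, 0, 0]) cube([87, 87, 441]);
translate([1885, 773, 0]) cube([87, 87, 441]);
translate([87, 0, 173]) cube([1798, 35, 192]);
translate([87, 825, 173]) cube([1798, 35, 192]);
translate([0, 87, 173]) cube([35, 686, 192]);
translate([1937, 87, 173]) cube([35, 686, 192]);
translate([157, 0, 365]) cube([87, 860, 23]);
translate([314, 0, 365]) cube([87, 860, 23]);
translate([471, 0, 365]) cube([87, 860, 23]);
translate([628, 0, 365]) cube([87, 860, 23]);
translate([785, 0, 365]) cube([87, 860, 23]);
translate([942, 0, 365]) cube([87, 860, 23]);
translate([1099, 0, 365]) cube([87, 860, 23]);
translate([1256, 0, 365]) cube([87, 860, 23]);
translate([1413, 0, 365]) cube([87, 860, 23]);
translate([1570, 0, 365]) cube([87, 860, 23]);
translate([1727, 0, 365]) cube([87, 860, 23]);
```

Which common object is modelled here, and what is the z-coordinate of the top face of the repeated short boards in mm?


A bed frame. The slat-top height is 388 mm.

Four posts, four rails, and a row of slats — a bed frame. Slats sit on the rails at z = 173 + 192 = 365; with slat thickness 23, the top is 388 mm.


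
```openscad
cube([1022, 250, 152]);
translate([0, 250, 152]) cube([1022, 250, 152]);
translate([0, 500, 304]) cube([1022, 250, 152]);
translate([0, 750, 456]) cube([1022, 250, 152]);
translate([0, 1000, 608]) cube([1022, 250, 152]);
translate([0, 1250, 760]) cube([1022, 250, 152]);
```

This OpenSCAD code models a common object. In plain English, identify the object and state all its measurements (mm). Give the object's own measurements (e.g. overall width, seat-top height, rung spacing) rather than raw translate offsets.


A straight staircase of 6 solid steps. Each step is 1022 mm wide (x), 250 mm deep (y, the going) and 152 mm tall (the rise). The first step rests on the floor; each subsequent step sits one going further in +y and one rise higher in +z, directly behind and above the previous step with no overlap.


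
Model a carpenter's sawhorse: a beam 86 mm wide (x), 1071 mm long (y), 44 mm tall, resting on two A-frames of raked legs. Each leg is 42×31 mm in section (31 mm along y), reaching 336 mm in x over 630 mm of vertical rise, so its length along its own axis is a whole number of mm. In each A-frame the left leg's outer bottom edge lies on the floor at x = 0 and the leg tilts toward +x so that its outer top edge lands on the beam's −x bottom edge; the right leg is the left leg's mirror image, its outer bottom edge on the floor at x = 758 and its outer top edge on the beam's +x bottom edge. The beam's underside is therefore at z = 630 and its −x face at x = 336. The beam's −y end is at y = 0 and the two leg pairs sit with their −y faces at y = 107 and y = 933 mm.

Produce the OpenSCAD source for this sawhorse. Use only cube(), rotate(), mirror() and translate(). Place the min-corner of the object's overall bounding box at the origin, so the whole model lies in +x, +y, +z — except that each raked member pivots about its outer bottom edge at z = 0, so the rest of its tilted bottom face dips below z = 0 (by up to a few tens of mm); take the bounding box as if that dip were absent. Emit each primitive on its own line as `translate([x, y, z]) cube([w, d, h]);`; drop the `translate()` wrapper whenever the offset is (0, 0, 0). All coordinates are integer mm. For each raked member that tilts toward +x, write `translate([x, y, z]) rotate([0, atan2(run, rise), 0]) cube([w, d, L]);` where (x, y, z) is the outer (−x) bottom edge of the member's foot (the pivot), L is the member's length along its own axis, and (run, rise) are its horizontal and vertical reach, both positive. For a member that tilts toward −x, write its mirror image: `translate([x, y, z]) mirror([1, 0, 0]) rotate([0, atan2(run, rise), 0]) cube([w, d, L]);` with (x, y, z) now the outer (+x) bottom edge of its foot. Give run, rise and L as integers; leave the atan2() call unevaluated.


translate([336, 0, 630]) cube([86, 1071, 44]);
translate([0, 107, 0]) rotate([0, atan2(336, 630), 0]) cube([42, 31, 714]);
translate([758, 107, 0]) mirror([1, 0, 0]) rotate([0, atan2(336, 630), 0]) cube([42, 31, 714]);
translate([0, 933, 0]) rotate([0, atan2(336, 630), 0]) cube([42, 31, 714]);
translate([758, 933, 0]) mirror([1, 0, 0]) rotate([0, atan2(336, 630), 0]) cube([42, 31, 714]);


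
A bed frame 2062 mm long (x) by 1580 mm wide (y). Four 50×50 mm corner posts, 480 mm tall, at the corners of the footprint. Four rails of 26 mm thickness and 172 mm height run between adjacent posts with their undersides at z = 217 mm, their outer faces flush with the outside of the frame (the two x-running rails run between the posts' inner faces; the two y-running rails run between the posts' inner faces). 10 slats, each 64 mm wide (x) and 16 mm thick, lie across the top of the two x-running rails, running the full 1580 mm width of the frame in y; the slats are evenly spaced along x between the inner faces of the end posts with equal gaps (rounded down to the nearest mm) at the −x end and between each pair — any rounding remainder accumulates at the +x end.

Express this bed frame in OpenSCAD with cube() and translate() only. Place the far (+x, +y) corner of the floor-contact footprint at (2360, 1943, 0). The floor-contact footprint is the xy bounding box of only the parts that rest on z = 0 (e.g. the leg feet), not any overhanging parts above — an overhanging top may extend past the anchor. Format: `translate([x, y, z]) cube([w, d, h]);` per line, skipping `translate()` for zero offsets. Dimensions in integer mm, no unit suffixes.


// slat z = rail_z + rail_h = 217 + 172 = 389
// slat gap = ⌊(1962 − 10·64) / 11⌋ = 120
translate([298, 363, 0]) cube([50, 50, 480]);
translate([298, 1893, 0]) cube([50, 50, 480]);
translate([2310, 363, 0]) cube([50, 50, 480]);
translate([2310, 1893, 0]) cube([50, 50, 480]);
translate([348, 363, 217]) cube([1962, 26, 172]);
translate([348, 1917, 217]) cube([1962, 26, 172]);
translate([298, 413, 217]) cube([26, 1480, 172]);
translate([2334, 413, 217]) cube([26, 1480, 172]);
translate([468, 363, 389]) cube([64, 1580, 16]);
translate([652, 363, 389]) cube([64, 1580, 16]);
translate([836, 363, 389]) cube([64, 1580, 16]);
translate([1020, 363, 389]) cube([64, 1580, 16]);
translate([1204, 363, 389]) cube([64, 1580, 16]);
translate([1388, 363, 389]) cube([64, 1580, 16]);
translate([1572, 363, 389]) cube([64, 1580, 16]);
translate([1756, 363, 389]) cube([64, 1580, 16]);
translate([1940, 363, 389]) cube([64, 1580, 16]);
translate([2124, 363, 389]) cube([64, 1580, 16]);


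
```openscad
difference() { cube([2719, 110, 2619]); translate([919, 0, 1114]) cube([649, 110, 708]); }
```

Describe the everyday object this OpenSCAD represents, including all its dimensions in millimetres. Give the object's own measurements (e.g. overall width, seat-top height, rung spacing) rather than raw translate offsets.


A wall 2719 mm long (x), 110 mm thick (y), 2619 mm tall, with a rectangular window opening cut through it. The opening is 649 mm wide and 708 mm tall; its sill is at z = 1114 mm and its near (−x) edge is 919 mm from the wall's −x end. The opening passes through the full wall thickness.


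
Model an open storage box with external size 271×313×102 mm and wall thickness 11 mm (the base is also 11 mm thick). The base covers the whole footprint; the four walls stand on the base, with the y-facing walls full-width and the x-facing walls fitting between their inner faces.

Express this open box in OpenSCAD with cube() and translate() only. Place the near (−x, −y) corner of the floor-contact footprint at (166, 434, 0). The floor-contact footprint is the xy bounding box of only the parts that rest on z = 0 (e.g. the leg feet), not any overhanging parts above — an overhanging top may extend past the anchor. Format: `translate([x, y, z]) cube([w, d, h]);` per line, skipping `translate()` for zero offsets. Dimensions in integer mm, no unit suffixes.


translate([166, 434, 0]) cube([271, 313, 11]);
translate([166, 434, 11]) cube([271, 11, 91]);
translate([166, 736, 11]) cube([271, 11, 91]);
translate([166, 445, 11]) cube([11, 291, 91]);
translate([426, 445, 11]) cube([11, 291, 91]);


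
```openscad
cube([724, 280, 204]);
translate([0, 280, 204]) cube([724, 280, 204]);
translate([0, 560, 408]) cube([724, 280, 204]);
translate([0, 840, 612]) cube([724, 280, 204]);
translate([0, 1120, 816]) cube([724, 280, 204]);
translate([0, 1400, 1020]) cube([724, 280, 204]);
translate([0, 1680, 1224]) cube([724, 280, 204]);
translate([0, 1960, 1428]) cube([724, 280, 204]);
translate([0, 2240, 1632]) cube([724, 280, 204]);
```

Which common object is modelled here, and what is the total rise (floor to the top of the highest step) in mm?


A staircase. The total rise is 1836 mm.

9 identical blocks, each offset up and back from the previous — a staircase. Each step is 204 mm tall and there are 9 of them, so the total rise is 9 × 204 = 1836 mm.


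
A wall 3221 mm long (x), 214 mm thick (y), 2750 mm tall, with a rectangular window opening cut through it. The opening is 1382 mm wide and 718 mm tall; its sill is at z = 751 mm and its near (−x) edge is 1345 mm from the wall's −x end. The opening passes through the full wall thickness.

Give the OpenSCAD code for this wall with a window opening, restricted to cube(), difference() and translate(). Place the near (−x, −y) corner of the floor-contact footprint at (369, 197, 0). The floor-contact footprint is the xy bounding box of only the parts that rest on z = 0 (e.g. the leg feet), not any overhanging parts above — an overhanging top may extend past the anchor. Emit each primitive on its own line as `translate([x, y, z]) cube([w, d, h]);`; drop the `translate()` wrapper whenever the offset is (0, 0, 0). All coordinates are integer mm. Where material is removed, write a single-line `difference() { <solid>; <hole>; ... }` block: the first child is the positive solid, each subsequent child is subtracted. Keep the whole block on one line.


difference() { translate([369, 197, 0]) cube([3221, 214, 2750]); translate([1714, 197, 751]) cube([1382, 214, 718]); }


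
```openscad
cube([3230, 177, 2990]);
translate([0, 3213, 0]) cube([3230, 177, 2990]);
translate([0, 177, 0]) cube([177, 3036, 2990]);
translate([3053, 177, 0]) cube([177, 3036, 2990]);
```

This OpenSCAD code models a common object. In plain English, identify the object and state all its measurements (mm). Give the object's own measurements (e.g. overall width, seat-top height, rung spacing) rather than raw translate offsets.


The wall frame of a small rectangular building: four walls, each 2990 mm tall and 177 mm thick, enclosing a footprint 3230 mm (x) by 3390 mm (y) outside-to-outside, with no floor or roof. The front and back walls (the −y and +y sides) span the full width; the two side walls fit between them.


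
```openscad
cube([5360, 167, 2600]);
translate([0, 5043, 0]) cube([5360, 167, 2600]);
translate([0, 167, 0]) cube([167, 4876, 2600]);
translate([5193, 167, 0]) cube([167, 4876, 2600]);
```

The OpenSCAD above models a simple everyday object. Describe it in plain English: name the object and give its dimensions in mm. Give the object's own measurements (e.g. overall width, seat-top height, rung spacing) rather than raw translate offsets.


The wall frame of a small rectangular building: four walls, each 2600 mm tall and 167 mm thick, enclosing a footprint 5360 mm (x) by 5210 mm (y) outside-to-outside, with no floor or roof. The front and back walls (the −y and +y sides) span the full width; the two side walls fit between them.


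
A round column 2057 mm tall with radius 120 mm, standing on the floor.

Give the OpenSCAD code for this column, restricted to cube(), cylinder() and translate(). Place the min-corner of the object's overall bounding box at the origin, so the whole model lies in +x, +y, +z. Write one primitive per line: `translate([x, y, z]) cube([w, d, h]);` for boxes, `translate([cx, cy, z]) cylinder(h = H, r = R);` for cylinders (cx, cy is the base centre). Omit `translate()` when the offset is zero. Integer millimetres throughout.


translate([120, 120, 0]) cylinder(h = 2057, r = 120);


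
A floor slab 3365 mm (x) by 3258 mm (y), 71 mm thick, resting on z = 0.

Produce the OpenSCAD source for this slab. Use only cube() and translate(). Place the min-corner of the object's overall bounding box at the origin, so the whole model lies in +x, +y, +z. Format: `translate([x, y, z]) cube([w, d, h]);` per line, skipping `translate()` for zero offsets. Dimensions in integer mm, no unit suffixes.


cube([3365, 3258, 71]);


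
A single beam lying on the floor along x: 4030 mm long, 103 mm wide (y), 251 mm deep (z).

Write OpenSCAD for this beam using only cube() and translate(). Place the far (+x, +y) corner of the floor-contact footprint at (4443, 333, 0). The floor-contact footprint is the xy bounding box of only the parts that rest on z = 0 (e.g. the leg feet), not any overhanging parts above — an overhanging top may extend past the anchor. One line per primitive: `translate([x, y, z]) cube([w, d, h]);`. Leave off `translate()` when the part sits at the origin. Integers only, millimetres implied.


translate([413, 230, 0]) cube([4030, 103, 251]);


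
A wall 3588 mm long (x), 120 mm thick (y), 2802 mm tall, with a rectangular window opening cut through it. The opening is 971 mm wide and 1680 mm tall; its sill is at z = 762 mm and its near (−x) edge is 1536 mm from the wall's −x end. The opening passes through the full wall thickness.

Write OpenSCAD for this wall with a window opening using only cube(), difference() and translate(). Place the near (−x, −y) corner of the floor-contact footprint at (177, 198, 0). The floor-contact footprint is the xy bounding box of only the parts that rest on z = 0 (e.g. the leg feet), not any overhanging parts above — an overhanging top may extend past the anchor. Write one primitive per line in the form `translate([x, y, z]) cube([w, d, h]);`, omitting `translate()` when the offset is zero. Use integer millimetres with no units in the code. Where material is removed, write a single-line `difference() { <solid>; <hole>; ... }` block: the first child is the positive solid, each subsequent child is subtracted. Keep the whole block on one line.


difference() { translate([177, 198, 0]) cube([3588, 120, 2802]); translate([1713, 198, 762]) cube([971, 120, 1680]); }


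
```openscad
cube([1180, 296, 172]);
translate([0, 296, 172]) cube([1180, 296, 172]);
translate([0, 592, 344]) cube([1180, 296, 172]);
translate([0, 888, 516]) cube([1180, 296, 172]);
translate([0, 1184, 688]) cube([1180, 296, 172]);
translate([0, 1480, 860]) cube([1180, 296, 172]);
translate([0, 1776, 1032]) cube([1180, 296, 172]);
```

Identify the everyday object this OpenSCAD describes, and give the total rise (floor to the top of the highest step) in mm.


A staircase. The total rise is 1204 mm.

7 identical blocks, each offset up and back from the previous — a staircase. Each step is 172 mm tall and there are 7 of them, so the total rise is 7 × 172 = 1204 mm.


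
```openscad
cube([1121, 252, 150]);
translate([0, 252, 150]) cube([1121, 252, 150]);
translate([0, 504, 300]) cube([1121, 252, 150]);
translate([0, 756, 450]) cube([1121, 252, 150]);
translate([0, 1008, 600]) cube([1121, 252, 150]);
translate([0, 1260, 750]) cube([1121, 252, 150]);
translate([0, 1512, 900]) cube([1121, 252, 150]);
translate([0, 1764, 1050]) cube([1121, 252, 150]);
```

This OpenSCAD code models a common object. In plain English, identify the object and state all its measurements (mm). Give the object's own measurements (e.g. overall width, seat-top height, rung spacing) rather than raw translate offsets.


A straight staircase of 8 solid steps. Each step is 1121 mm wide (x), 252 mm deep (y, the going) and 150 mm tall (the rise). The first step rests on the floor; each subsequent step sits one going further in +y and one rise higher in +z, directly behind and above the previous step with no overlap.


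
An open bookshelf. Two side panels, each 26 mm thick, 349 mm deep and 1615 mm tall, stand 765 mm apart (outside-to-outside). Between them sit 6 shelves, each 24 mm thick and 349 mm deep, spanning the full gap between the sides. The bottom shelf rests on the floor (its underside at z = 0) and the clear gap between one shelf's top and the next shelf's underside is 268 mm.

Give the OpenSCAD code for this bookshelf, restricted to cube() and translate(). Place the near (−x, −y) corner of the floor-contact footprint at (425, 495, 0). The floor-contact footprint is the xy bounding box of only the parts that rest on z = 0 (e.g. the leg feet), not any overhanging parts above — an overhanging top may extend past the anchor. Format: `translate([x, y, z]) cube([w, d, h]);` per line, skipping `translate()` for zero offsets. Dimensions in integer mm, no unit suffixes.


translate([425, 495, 0]) cube([26, 349, 1615]);
translate([1164, 495, 0]) cube([26, 349, 1615]);
translate([451, 495, 0]) cube([713, 349, 24]);
translate([451, 495, 292]) cube([713, 349, 24]);
translate([451, 495, 584]) cube([713, 349, 24]);
translate([451, 495, 876]) cube([713, 349, 24]);
translate([451, 495, 1168]) cube([713, 349, 24]);
translate([451, 495, 1460]) cube([713, 349, 24]);


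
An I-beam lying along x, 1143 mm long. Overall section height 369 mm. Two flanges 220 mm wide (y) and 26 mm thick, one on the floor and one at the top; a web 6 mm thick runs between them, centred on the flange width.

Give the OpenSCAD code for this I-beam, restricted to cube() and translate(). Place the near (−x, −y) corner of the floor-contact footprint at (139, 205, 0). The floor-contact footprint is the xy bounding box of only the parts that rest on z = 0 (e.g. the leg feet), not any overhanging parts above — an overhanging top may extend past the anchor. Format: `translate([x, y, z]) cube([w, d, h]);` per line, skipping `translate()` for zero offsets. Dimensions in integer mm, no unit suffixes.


translate([139, 205, 0]) cube([1143, 220, 26]);
translate([139, 312, 26]) cube([1143, 6, 317]);
translate([139, 205, 343]) cube([1143, 220, 26]);


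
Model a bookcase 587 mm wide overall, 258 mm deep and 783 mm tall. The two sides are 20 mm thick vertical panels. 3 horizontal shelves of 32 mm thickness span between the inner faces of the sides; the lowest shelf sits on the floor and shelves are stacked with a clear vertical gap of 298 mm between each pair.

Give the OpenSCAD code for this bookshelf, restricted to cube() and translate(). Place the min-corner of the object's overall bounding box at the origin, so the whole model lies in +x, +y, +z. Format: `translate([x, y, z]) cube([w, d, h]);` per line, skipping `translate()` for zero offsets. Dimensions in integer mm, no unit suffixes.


cube([20, 258, 783]);
translate([567, 0, 0]) cube([20, 258, 783]);
translate([20, 0, 0]) cube([547, 258, 32]);
translate([20, 0, 330]) cube([547, 258, 32]);
translate([20, 0, 660]) cube([547, 258, 32]);


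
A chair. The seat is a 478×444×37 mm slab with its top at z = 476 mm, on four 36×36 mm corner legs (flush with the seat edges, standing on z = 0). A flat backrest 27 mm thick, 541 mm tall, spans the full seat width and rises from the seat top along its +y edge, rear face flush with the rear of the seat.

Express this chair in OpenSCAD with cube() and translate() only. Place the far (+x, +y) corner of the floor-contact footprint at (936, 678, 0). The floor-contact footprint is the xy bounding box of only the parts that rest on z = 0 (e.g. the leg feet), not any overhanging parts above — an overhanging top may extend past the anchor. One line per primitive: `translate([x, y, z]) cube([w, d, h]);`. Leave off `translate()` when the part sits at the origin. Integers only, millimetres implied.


translate([458, 234, 439]) cube([478, 444, 37]);
translate([458, 234, 0]) cube([36, 36, 439]);
translate([900, 234, 0]) cube([36, 36, 439]);
translate([458, 642, 0]) cube([36, 36, 439]);
translate([900, 642, 0]) cube([36, 36, 439]);
translate([458, 651, 476]) cube([478, 27, 541]);


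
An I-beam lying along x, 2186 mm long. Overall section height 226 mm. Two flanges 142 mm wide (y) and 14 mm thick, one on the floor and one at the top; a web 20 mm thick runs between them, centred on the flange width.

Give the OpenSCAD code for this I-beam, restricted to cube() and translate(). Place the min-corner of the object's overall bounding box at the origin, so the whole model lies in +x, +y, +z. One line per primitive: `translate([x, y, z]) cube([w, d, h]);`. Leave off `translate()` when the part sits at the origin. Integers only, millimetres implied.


cube([2186, 142, 14]);
translate([0, 61, 14]) cube([2186, 20, 198]);
translate([0, 0, 212]) cube([2186, 142, 14]);


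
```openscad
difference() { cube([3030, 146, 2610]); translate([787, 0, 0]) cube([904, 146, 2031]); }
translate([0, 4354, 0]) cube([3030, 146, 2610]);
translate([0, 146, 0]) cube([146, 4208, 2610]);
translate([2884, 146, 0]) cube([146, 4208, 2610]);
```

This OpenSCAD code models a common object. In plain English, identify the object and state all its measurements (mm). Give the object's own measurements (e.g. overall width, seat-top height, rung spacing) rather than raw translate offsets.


A single room: four walls, each 2610 mm tall and 146 mm thick, enclosing an outside footprint 3030×4500 mm (x × y), no floor or roof. The front and back walls (−y and +y sides) run the full x-width; the side walls fit between their inner faces. A door opening 904 mm wide and 2031 mm tall is cut through the front wall from the floor up, its −x edge 787 mm from the wall's −x end.


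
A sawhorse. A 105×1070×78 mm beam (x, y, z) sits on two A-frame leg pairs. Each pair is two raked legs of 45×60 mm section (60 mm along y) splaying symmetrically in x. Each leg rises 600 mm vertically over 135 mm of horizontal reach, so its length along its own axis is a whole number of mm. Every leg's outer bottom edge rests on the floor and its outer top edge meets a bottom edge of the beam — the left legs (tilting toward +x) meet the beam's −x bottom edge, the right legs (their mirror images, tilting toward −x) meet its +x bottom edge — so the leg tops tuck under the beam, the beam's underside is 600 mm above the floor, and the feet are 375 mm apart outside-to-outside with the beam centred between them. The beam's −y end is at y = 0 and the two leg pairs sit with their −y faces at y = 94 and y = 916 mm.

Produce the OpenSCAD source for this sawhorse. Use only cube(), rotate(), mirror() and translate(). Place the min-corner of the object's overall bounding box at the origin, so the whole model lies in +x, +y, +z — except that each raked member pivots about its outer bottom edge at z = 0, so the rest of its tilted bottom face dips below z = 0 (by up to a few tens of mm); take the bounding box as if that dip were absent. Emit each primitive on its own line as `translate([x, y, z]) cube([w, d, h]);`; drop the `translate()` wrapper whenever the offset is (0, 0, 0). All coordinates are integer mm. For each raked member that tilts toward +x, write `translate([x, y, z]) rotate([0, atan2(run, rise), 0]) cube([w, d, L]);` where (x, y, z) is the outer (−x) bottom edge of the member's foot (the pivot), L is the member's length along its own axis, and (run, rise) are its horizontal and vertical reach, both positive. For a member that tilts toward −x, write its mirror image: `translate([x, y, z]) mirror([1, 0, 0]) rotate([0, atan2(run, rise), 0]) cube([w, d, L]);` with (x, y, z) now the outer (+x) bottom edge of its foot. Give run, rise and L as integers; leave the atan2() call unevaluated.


// leg length = √(135² + 600²) = 615
// right-leg outer foot x = 2·135 + 105 = 375
// beam min-corner = (135, 0, 600)
translate([135, 0, 600]) cube([105, 1070, 78]);
translate([0, 94, 0]) rotate([0, atan2(135, 600), 0]) cube([45, 60, 615]);
translate([375, 94, 0]) mirror([1, 0, 0]) rotate([0, atan2(135, 600), 0]) cube([45, 60, 615]);
translate([0, 916, 0]) rotate([0, atan2(135, 600), 0]) cube([45, 60, 615]);
translate([375, 916, 0]) mirror([1, 0, 0]) rotate([0, atan2(135, 600), 0]) cube([45, 60, 615]);


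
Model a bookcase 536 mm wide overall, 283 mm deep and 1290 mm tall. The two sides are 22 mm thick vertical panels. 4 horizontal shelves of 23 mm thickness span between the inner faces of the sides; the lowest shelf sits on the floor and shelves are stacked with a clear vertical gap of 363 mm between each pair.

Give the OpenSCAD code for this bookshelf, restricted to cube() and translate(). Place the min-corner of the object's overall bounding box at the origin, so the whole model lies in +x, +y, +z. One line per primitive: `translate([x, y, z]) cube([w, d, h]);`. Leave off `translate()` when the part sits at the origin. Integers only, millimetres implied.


cube([22, 283, 1290]);
translate([514, 0, 0]) cube([22, 283, 1290]);
translate([22, 0, 0]) cube([492, 283, 23]);
translate([22, 0, 386]) cube([492, 283, 23]);
translate([22, 0, 772]) cube([492, 283, 23]);
translate([22, 0, 1158]) cube([492, 283, 23]);


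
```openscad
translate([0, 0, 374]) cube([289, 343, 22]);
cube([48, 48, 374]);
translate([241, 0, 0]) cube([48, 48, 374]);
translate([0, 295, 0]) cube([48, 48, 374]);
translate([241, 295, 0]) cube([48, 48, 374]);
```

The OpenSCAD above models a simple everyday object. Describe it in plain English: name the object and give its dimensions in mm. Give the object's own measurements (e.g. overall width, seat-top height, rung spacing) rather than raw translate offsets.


A simple wooden stool: a rectangular seat 289 mm (x) by 343 mm (y), 22 mm thick, top face at z = 396 mm, on four square legs, each 48×48 mm in cross-section. The legs rest on z = 0, each flush with a corner of the seat.


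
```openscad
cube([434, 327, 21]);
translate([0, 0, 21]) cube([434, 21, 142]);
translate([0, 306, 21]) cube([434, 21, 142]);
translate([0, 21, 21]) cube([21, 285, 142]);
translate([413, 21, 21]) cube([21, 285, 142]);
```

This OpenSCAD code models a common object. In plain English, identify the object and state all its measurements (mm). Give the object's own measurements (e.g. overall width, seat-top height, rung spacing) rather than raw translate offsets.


An open-topped rectangular box: outside dimensions 434×327×163 mm, with a uniform wall and base thickness of 21 mm. The base is a full 434×327 slab on the floor; four walls sit on top of the base. The front and back walls (the −y and +y sides) span the full width; the two side walls fit between them.


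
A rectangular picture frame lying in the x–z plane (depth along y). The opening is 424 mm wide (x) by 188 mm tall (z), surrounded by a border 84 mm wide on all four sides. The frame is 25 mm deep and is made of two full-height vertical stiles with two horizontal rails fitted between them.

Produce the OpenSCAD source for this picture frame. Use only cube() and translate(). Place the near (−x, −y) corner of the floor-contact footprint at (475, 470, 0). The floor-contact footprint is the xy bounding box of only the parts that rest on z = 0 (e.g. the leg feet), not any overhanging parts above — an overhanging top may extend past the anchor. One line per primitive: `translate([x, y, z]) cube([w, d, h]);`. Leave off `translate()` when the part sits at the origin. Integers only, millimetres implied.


translate([475, 470, 0]) cube([84, 25, 356]);
translate([983, 470, 0]) cube([84, 25, 356]);
translate([559, 470, 0]) cube([424, 25, 84]);
translate([559, 470, 272]) cube([424, 25, 84]);


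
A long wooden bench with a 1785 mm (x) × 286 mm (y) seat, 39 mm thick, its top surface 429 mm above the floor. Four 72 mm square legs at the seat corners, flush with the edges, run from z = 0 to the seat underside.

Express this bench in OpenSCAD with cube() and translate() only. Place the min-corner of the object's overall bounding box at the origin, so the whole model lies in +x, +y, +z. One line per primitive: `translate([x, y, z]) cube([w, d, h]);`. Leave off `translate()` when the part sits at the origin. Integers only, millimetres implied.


// leg_h = 429 − 39 = 390
translate([0, 0, 390]) cube([1785, 286, 39]);
cube([72, 72, 390]);
translate([0, 214, 0]) cube([72, 72, 390]);
translate([1713, 0, 0]) cube([72, 72, 390]);
translate([1713, 214, 0]) cube([72, 72, 390]);


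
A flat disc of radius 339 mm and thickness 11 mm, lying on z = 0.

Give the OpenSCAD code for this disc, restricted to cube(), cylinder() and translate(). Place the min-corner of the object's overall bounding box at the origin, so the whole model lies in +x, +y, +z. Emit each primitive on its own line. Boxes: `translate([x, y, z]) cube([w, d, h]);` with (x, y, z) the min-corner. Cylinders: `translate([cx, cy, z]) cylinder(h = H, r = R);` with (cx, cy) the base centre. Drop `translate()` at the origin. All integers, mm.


translate([339, 339, 0]) cylinder(h = 11, r = 339);
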